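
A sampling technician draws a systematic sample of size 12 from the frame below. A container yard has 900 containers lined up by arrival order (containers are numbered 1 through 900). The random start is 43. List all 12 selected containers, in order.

43, 118, 193, 268, 343, 418, 493, 568, 643, 718, 793, 868

k = N/n = 900/12 = 75
container 1: 43
container 2: 43 + 75 = 118
container 3: 118 + 75 = 193
container 4: 193 + 75 = 268
container 5: 268 + 75 = 343
container 6: 343 + 75 = 418
container 7: 418 + 75 = 493
container 8: 493 + 75 = 568
container 9: 568 + 75 = 643
container 10: 643 + 75 = 718
container 11: 718 + 75 = 793
container 12: 793 + 75 = 868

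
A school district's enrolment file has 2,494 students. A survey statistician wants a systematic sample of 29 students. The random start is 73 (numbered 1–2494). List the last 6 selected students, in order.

k = N/n = 2494/29 = 86
24th selection = 73 + 23×86 = 2051
25th: 2051 + 86 = 2137
26th: 2137 + 86 = 2223
27th: 2223 + 86 = 2309
28th: 2309 + 86 = 2395
29th: 2395 + 86 = 2481

2051, 2137, 2223, 2309, 2395, 2481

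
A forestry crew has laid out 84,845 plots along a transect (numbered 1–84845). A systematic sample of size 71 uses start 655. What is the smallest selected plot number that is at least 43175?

43675

k = 84845/71 = 1195
Steps past start: ⌈(43175 − 655)/1195⌉ = ⌈42520/1195⌉ = 36
Selected plot: 655 + 36×1195 = 43675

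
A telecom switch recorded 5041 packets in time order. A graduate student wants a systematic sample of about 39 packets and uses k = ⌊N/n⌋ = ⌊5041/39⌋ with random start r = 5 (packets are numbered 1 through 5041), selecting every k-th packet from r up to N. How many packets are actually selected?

k = ⌊5041/39⌋ = 129
Achieved size = ⌊(5041 − 5)/129⌋ + 1 = ⌊5036/129⌋ + 1 = 39 + 1 = 40
(last selection: 5 + 39×129 = 5036 ≤ 5041; next would be 5165 > 5041)

40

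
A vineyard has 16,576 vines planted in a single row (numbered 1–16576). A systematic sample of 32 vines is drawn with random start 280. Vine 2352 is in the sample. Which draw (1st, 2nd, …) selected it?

k = 16576/32 = 518
position = (2352 − 280)/518 + 1 = 2072/518 + 1 = 4 + 1 = 5

5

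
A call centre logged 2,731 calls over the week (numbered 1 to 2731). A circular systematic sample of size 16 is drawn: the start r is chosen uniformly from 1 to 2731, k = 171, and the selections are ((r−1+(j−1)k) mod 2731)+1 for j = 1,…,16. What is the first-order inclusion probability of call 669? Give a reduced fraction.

For each position j, as r ranges over 1…2731 the j-th selection hits every call exactly once, so call 669 is selected for exactly 16 of the 2731 starts.
Inclusion probability = 16/2731.

16/2731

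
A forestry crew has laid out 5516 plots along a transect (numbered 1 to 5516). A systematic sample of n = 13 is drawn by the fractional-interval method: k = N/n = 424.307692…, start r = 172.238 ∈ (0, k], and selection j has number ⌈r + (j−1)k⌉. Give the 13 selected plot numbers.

173, 597, 1021, 1446, 1870, 2294, 2719, 3143, 3567, 3992, 4416, 4840, 5264

j=1: r + 0k = 172.238 → ⌈·⌉ = 173
j=2: r + 1k = 596.545692… → ⌈·⌉ = 597
j=3: r + 2k = 1020.853384… → ⌈·⌉ = 1021
j=4: r + 3k = 1445.161076… → ⌈·⌉ = 1446
j=5: r + 4k = 1869.468769… → ⌈·⌉ = 1870
j=6: r + 5k = 2293.776461… → ⌈·⌉ = 2294
j=7: r + 6k = 2718.084153… → ⌈·⌉ = 2719
j=8: r + 7k = 3142.391846… → ⌈·⌉ = 3143
j=9: r + 8k = 3566.699538… → ⌈·⌉ = 3567
j=10: r + 9k = 3991.007230… → ⌈·⌉ = 3992
j=11: r + 10k = 4415.314923… → ⌈·⌉ = 4416
j=12: r + 11k = 4839.622615… → ⌈·⌉ = 4840
j=13: r + 12k = 5263.930307… → ⌈·⌉ = 5264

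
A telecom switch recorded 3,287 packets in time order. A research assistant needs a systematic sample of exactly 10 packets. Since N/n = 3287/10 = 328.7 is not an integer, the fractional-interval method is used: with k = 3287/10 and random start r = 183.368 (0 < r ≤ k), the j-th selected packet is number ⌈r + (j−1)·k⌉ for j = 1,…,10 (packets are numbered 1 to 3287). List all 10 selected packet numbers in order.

184, 513, 841, 1170, 1499, 1827, 2156, 2485, 2813, 3142

j=1: r + 0k = 183.368 → ⌈·⌉ = 184
j=2: r + 1k = 512.068 → ⌈·⌉ = 513
j=3: r + 2k = 840.768 → ⌈·⌉ = 841
j=4: r + 3k = 1169.468 → ⌈·⌉ = 1170
j=5: r + 4k = 1498.168 → ⌈·⌉ = 1499
j=6: r + 5k = 1826.868 → ⌈·⌉ = 1827
j=7: r + 6k = 2155.568 → ⌈·⌉ = 2156
j=8: r + 7k = 2484.268 → ⌈·⌉ = 2485
j=9: r + 8k = 2812.968 → ⌈·⌉ = 2813
j=10: r + 9k = 3141.668 → ⌈·⌉ = 3142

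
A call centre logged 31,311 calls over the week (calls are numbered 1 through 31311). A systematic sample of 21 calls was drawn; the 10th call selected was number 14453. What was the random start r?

1034

k = 31311/21 = 1491
r = 14453 − (10−1)×1491 = 14453 − 13419 = 1034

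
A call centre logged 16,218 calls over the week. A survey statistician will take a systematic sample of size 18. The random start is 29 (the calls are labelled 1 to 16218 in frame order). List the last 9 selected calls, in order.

8138, 9039, 9940, 10841, 11742, 12643, 13544, 14445, 15346

k = N/n = 16218/18 = 901
10th selection = 29 + 9×901 = 8138
11th: 8138 + 901 = 9039
12th: 9039 + 901 = 9940
13th: 9940 + 901 = 10841
14th: 10841 + 901 = 11742
15th: 11742 + 901 = 12643
16th: 12643 + 901 = 13544
17th: 13544 + 901 = 14445
18th: 14445 + 901 = 15346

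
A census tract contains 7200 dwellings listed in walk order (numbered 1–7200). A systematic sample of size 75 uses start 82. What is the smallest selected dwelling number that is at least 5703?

5746

k = 7200/75 = 96
Steps past start: ⌈(5703 − 82)/96⌉ = ⌈5621/96⌉ = 59
Selected dwelling: 82 + 59×96 = 5746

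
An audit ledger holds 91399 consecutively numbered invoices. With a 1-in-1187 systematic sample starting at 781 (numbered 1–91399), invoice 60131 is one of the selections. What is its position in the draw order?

51

k = 1187
position = (60131 − 781)/1187 + 1 = 59350/1187 + 1 = 50 + 1 = 51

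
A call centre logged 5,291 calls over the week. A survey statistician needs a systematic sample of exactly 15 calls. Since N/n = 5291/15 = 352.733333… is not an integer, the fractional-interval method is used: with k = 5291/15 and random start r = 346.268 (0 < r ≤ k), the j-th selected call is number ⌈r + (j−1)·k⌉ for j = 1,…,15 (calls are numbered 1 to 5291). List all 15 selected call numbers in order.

j=1: r + 0k = 346.268 → ⌈·⌉ = 347
j=2: r + 1k = 699.001333… → ⌈·⌉ = 700
j=3: r + 2k = 1051.734666… → ⌈·⌉ = 1052
j=4: r + 3k = 1404.468 → ⌈·⌉ = 1405
j=5: r + 4k = 1757.201333… → ⌈·⌉ = 1758
j=6: r + 5k = 2109.934666… → ⌈·⌉ = 2110
j=7: r + 6k = 2462.668 → ⌈·⌉ = 2463
j=8: r + 7k = 2815.401333… → ⌈·⌉ = 2816
j=9: r + 8k = 3168.134666… → ⌈·⌉ = 3169
j=10: r + 9k = 3520.868 → ⌈·⌉ = 3521
j=11: r + 10k = 3873.601333… → ⌈·⌉ = 3874
j=12: r + 11k = 4226.334666… → ⌈·⌉ = 4227
j=13: r + 12k = 4579.068 → ⌈·⌉ = 4580
j=14: r + 13k = 4931.801333… → ⌈·⌉ = 4932
j=15: r + 14k = 5284.534666… → ⌈·⌉ = 5285

347, 700, 1052, 1405, 1758, 2110, 2463, 2816, 3169, 3521, 3874, 4227, 4580, 4932, 5285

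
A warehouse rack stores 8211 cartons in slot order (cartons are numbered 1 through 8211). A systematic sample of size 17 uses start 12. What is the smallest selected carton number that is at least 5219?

5325

k = 8211/17 = 483
Steps past start: ⌈(5219 − 12)/483⌉ = ⌈5207/483⌉ = 11
Selected carton: 12 + 11×483 = 5325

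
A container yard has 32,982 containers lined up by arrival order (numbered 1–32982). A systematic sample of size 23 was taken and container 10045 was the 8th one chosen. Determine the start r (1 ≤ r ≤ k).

7

k = 32982/23 = 1434
r = 10045 − (8−1)×1434 = 10045 − 10038 = 7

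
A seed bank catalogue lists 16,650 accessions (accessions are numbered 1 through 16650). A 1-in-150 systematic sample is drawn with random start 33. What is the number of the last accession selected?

k = 150
111th selection = r + (111−1)·k = 33 + 110×150 = 33 + 16500 = 16533

16533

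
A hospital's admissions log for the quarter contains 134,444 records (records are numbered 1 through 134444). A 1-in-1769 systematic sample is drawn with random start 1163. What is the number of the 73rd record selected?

128531

k = 1769
73rd selection = r + (73−1)·k = 1163 + 72×1769 = 1163 + 127368 = 128531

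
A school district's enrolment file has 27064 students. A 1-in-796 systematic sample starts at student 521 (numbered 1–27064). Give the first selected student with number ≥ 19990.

k = 796
Steps past start: ⌈(19990 − 521)/796⌉ = ⌈19469/796⌉ = 25
Selected student: 521 + 25×796 = 20421

20421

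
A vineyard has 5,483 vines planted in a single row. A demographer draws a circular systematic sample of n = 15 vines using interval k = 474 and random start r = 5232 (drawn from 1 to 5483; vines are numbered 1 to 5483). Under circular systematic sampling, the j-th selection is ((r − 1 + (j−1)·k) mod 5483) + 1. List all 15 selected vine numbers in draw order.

5232, 223, 697, 1171, 1645, 2119, 2593, 3067, 3541, 4015, 4489, 4963, 5437, 428, 902

Selection 1: 5232
Selection 2: 5232 + 474 = 5706 → 5706 − 5483 = 223
Selection 3: 223 + 474 = 697
Selection 4: 697 + 474 = 1171
Selection 5: 1171 + 474 = 1645
Selection 6: 1645 + 474 = 2119
Selection 7: 2119 + 474 = 2593
Selection 8: 2593 + 474 = 3067
Selection 9: 3067 + 474 = 3541
Selection 10: 3541 + 474 = 4015
Selection 11: 4015 + 474 = 4489
Selection 12: 4489 + 474 = 4963
Selection 13: 4963 + 474 = 5437
Selection 14: 5437 + 474 = 5911 → 5911 − 5483 = 428
Selection 15: 428 + 474 = 902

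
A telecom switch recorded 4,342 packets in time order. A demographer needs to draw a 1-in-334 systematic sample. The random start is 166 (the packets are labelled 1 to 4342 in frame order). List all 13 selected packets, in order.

166, 500, 834, 1168, 1502, 1836, 2170, 2504, 2838, 3172, 3506, 3840, 4174

packet 1: 166
packet 2: 166 + 334 = 500
packet 3: 500 + 334 = 834
packet 4: 834 + 334 = 1168
packet 5: 1168 + 334 = 1502
packet 6: 1502 + 334 = 1836
packet 7: 1836 + 334 = 2170
packet 8: 2170 + 334 = 2504
packet 9: 2504 + 334 = 2838
packet 10: 2838 + 334 = 3172
packet 11: 3172 + 334 = 3506
packet 12: 3506 + 334 = 3840
packet 13: 3840 + 334 = 4174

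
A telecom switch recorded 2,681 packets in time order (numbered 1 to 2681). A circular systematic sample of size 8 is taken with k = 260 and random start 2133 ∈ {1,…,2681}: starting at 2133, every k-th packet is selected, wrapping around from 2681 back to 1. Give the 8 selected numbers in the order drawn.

Selection 1: 2133
Selection 2: 2133 + 260 = 2393
Selection 3: 2393 + 260 = 2653
Selection 4: 2653 + 260 = 2913 → 2913 − 2681 = 232
Selection 5: 232 + 260 = 492
Selection 6: 492 + 260 = 752
Selection 7: 752 + 260 = 1012
Selection 8: 1012 + 260 = 1272

2133, 2393, 2653, 232, 492, 752, 1012, 1272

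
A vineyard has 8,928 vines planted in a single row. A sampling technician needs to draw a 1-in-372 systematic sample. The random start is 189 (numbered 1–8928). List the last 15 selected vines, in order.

3537, 3909, 4281, 4653, 5025, 5397, 5769, 6141, 6513, 6885, 7257, 7629, 8001, 8373, 8745

10th selection = 189 + 9×372 = 3537
11th: 3537 + 372 = 3909
12th: 3909 + 372 = 4281
13th: 4281 + 372 = 4653
14th: 4653 + 372 = 5025
15th: 5025 + 372 = 5397
16th: 5397 + 372 = 5769
17th: 5769 + 372 = 6141
18th: 6141 + 372 = 6513
19th: 6513 + 372 = 6885
20th: 6885 + 372 = 7257
21st: 7257 + 372 = 7629
22nd: 7629 + 372 = 8001
23rd: 8001 + 372 = 8373
24th: 8373 + 372 = 8745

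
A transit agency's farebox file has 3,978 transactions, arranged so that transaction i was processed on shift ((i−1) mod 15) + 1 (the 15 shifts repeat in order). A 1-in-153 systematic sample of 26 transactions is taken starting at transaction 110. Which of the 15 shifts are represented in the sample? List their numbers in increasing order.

Consecutive selections differ by k = 153, so their shift numbers differ by 153 mod 15 = 3.
gcd(153, 15) = 3, so the sample visits 15/3 = 5 distinct residues mod 15.
Start 110 is shift 5; the shifts hit are 2, 5, 8, 11, 14.

2, 5, 8, 11, 14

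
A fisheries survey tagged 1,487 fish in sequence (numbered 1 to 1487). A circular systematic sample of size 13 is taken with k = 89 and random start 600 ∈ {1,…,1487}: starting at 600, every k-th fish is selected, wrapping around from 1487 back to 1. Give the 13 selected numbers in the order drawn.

Selection 1: 600
Selection 2: 600 + 89 = 689
Selection 3: 689 + 89 = 778
Selection 4: 778 + 89 = 867
Selection 5: 867 + 89 = 956
Selection 6: 956 + 89 = 1045
Selection 7: 1045 + 89 = 1134
Selection 8: 1134 + 89 = 1223
Selection 9: 1223 + 89 = 1312
Selection 10: 1312 + 89 = 1401
Selection 11: 1401 + 89 = 1490 → 1490 − 1487 = 3
Selection 12: 3 + 89 = 92
Selection 13: 92 + 89 = 181

600, 689, 778, 867, 956, 1045, 1134, 1223, 1312, 1401, 3, 92, 181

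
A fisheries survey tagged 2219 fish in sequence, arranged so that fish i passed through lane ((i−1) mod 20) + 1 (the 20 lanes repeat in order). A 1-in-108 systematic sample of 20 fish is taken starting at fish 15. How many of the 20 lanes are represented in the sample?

Consecutive selections differ by k = 108, so their lane numbers differ by 108 mod 20 = 8.
gcd(108, 20) = 4, so the sample visits 20/4 = 5 distinct residues mod 20.
Start 15 is lane 15; the lanes hit are 3, 7, 11, 15, 19.

5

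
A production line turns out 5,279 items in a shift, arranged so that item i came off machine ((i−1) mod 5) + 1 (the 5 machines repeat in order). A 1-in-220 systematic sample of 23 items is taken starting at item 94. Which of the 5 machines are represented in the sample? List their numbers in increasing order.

4

Consecutive selections differ by k = 220, so their machine numbers differ by 220 mod 5 = 0.
gcd(220, 5) = 5, so the sample visits 5/5 = 1 distinct residues mod 5.
Start 94 is machine 4; the machines hit are 4.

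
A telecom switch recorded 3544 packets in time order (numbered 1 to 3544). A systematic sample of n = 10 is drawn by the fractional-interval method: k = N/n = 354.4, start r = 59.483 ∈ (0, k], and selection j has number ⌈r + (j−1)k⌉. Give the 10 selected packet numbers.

60, 414, 769, 1123, 1478, 1832, 2186, 2541, 2895, 3250

j=1: r + 0k = 59.483 → ⌈·⌉ = 60
j=2: r + 1k = 413.883 → ⌈·⌉ = 414
j=3: r + 2k = 768.283 → ⌈·⌉ = 769
j=4: r + 3k = 1122.683 → ⌈·⌉ = 1123
j=5: r + 4k = 1477.083 → ⌈·⌉ = 1478
j=6: r + 5k = 1831.483 → ⌈·⌉ = 1832
j=7: r + 6k = 2185.883 → ⌈·⌉ = 2186
j=8: r + 7k = 2540.283 → ⌈·⌉ = 2541
j=9: r + 8k = 2894.683 → ⌈·⌉ = 2895
j=10: r + 9k = 3249.083 → ⌈·⌉ = 3250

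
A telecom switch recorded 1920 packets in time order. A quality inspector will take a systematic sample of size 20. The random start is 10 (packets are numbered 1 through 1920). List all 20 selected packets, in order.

k = N/n = 1920/20 = 96
packet 1: 10
packet 2: 10 + 96 = 106
packet 3: 106 + 96 = 202
packet 4: 202 + 96 = 298
packet 5: 298 + 96 = 394
packet 6: 394 + 96 = 490
packet 7: 490 + 96 = 586
packet 8: 586 + 96 = 682
packet 9: 682 + 96 = 778
packet 10: 778 + 96 = 874
packet 11: 874 + 96 = 970
packet 12: 970 + 96 = 1066
packet 13: 1066 + 96 = 1162
packet 14: 1162 + 96 = 1258
packet 15: 1258 + 96 = 1354
packet 16: 1354 + 96 = 1450
packet 17: 1450 + 96 = 1546
packet 18: 1546 + 96 = 1642
packet 19: 1642 + 96 = 1738
packet 20: 1738 + 96 = 1834

10, 106, 202, 298, 394, 490, 586, 682, 778, 874, 970, 1066, 1162, 1258, 1354, 1450, 1546, 1642, 1738, 1834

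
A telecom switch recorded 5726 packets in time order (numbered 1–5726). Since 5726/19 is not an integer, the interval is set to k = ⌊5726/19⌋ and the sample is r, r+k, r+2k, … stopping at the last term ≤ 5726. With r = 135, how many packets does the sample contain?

19

k = ⌊5726/19⌋ = 301
Achieved size = ⌊(5726 − 135)/301⌋ + 1 = ⌊5591/301⌋ + 1 = 18 + 1 = 19
(last selection: 135 + 18×301 = 5553 ≤ 5726; next would be 5854 > 5726)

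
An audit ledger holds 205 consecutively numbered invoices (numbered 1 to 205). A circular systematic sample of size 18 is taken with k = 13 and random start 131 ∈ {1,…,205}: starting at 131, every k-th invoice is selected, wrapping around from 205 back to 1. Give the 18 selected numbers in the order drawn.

131, 144, 157, 170, 183, 196, 4, 17, 30, 43, 56, 69, 82, 95, 108, 121, 134, 147

Selection 1: 131
Selection 2: 131 + 13 = 144
Selection 3: 144 + 13 = 157
Selection 4: 157 + 13 = 170
Selection 5: 170 + 13 = 183
Selection 6: 183 + 13 = 196
Selection 7: 196 + 13 = 209 → 209 − 205 = 4
Selection 8: 4 + 13 = 17
Selection 9: 17 + 13 = 30
Selection 10: 30 + 13 = 43
Selection 11: 43 + 13 = 56
Selection 12: 56 + 13 = 69
Selection 13: 69 + 13 = 82
Selection 14: 82 + 13 = 95
Selection 15: 95 + 13 = 108
Selection 16: 108 + 13 = 121
Selection 17: 121 + 13 = 134
Selection 18: 134 + 13 = 147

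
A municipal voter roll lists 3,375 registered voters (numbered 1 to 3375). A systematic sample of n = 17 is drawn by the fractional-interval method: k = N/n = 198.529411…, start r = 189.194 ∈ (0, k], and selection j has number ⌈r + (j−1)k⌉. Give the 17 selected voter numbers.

190, 388, 587, 785, 984, 1182, 1381, 1579, 1778, 1976, 2175, 2374, 2572, 2771, 2969, 3168, 3366

j=1: r + 0k = 189.194 → ⌈·⌉ = 190
j=2: r + 1k = 387.723411… → ⌈·⌉ = 388
j=3: r + 2k = 586.252823… → ⌈·⌉ = 587
j=4: r + 3k = 784.782235… → ⌈·⌉ = 785
j=5: r + 4k = 983.311647… → ⌈·⌉ = 984
j=6: r + 5k = 1181.841058… → ⌈·⌉ = 1182
j=7: r + 6k = 1380.370470… → ⌈·⌉ = 1381
j=8: r + 7k = 1578.899882… → ⌈·⌉ = 1579
j=9: r + 8k = 1777.429294… → ⌈·⌉ = 1778
j=10: r + 9k = 1975.958705… → ⌈·⌉ = 1976
j=11: r + 10k = 2174.488117… → ⌈·⌉ = 2175
j=12: r + 11k = 2373.017529… → ⌈·⌉ = 2374
j=13: r + 12k = 2571.546941… → ⌈·⌉ = 2572
j=14: r + 13k = 2770.076352… → ⌈·⌉ = 2771
j=15: r + 14k = 2968.605764… → ⌈·⌉ = 2969
j=16: r + 15k = 3167.135176… → ⌈·⌉ = 3168
j=17: r + 16k = 3365.664588… → ⌈·⌉ = 3366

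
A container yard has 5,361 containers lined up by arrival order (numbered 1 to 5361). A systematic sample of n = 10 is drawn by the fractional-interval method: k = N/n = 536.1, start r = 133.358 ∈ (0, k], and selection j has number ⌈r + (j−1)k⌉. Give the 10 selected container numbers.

134, 670, 1206, 1742, 2278, 2814, 3350, 3887, 4423, 4959

j=1: r + 0k = 133.358 → ⌈·⌉ = 134
j=2: r + 1k = 669.458 → ⌈·⌉ = 670
j=3: r + 2k = 1205.558 → ⌈·⌉ = 1206
j=4: r + 3k = 1741.658 → ⌈·⌉ = 1742
j=5: r + 4k = 2277.758 → ⌈·⌉ = 2278
j=6: r + 5k = 2813.858 → ⌈·⌉ = 2814
j=7: r + 6k = 3349.958 → ⌈·⌉ = 3350
j=8: r + 7k = 3886.058 → ⌈·⌉ = 3887
j=9: r + 8k = 4422.158 → ⌈·⌉ = 4423
j=10: r + 9k = 4958.258 → ⌈·⌉ = 4959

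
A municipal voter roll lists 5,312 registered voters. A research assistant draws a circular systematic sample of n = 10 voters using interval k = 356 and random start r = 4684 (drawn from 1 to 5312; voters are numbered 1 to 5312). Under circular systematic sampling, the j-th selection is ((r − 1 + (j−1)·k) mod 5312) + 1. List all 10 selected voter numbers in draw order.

Selection 1: 4684
Selection 2: 4684 + 356 = 5040
Selection 3: 5040 + 356 = 5396 → 5396 − 5312 = 84
Selection 4: 84 + 356 = 440
Selection 5: 440 + 356 = 796
Selection 6: 796 + 356 = 1152
Selection 7: 1152 + 356 = 1508
Selection 8: 1508 + 356 = 1864
Selection 9: 1864 + 356 = 2220
Selection 10: 2220 + 356 = 2576

4684, 5040, 84, 440, 796, 1152, 1508, 1864, 2220, 2576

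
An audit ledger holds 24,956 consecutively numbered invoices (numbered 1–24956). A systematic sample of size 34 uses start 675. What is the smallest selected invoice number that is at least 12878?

13153

k = 24956/34 = 734
Steps past start: ⌈(12878 − 675)/734⌉ = ⌈12203/734⌉ = 17
Selected invoice: 675 + 17×734 = 13153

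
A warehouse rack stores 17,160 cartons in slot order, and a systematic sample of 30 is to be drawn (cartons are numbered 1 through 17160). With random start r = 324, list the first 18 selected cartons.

324, 896, 1468, 2040, 2612, 3184, 3756, 4328, 4900, 5472, 6044, 6616, 7188, 7760, 8332, 8904, 9476, 10048

k = N/n = 17160/30 = 572
carton 1: 324
carton 2: 324 + 572 = 896
carton 3: 896 + 572 = 1468
carton 4: 1468 + 572 = 2040
carton 5: 2040 + 572 = 2612
carton 6: 2612 + 572 = 3184
carton 7: 3184 + 572 = 3756
carton 8: 3756 + 572 = 4328
carton 9: 4328 + 572 = 4900
carton 10: 4900 + 572 = 5472
carton 11: 5472 + 572 = 6044
carton 12: 6044 + 572 = 6616
carton 13: 6616 + 572 = 7188
carton 14: 7188 + 572 = 7760
carton 15: 7760 + 572 = 8332
carton 16: 8332 + 572 = 8904
carton 17: 8904 + 572 = 9476
carton 18: 9476 + 572 = 10048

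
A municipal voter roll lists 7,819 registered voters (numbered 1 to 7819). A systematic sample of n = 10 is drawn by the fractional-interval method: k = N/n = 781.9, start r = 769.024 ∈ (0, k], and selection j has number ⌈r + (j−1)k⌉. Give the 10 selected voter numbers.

770, 1551, 2333, 3115, 3897, 4679, 5461, 6243, 7025, 7807

j=1: r + 0k = 769.024 → ⌈·⌉ = 770
j=2: r + 1k = 1550.924 → ⌈·⌉ = 1551
j=3: r + 2k = 2332.824 → ⌈·⌉ = 2333
j=4: r + 3k = 3114.724 → ⌈·⌉ = 3115
j=5: r + 4k = 3896.624 → ⌈·⌉ = 3897
j=6: r + 5k = 4678.524 → ⌈·⌉ = 4679
j=7: r + 6k = 5460.424 → ⌈·⌉ = 5461
j=8: r + 7k = 6242.324 → ⌈·⌉ = 6243
j=9: r + 8k = 7024.224 → ⌈·⌉ = 7025
j=10: r + 9k = 7806.124 → ⌈·⌉ = 7807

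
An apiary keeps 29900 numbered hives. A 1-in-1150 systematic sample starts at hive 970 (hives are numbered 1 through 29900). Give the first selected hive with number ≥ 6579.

k = 1150
Steps past start: ⌈(6579 − 970)/1150⌉ = ⌈5609/1150⌉ = 5
Selected hive: 970 + 5×1150 = 6720

6720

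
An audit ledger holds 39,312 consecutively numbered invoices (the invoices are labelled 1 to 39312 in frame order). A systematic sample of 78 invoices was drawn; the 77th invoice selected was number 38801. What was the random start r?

k = 39312/78 = 504
r = 38801 − (77−1)×504 = 38801 − 38304 = 497

497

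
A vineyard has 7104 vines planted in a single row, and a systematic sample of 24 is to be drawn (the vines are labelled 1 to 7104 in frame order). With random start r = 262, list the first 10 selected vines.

k = N/n = 7104/24 = 296
vine 1: 262
vine 2: 262 + 296 = 558
vine 3: 558 + 296 = 854
vine 4: 854 + 296 = 1150
vine 5: 1150 + 296 = 1446
vine 6: 1446 + 296 = 1742
vine 7: 1742 + 296 = 2038
vine 8: 2038 + 296 = 2334
vine 9: 2334 + 296 = 2630
vine 10: 2630 + 296 = 2926

262, 558, 854, 1150, 1446, 1742, 2038, 2334, 2630, 2926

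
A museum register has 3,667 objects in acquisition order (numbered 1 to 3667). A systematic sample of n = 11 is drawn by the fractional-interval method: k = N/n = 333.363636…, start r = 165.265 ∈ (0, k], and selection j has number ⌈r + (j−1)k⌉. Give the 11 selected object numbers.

166, 499, 832, 1166, 1499, 1833, 2166, 2499, 2833, 3166, 3499

j=1: r + 0k = 165.265 → ⌈·⌉ = 166
j=2: r + 1k = 498.628636… → ⌈·⌉ = 499
j=3: r + 2k = 831.992272… → ⌈·⌉ = 832
j=4: r + 3k = 1165.355909… → ⌈·⌉ = 1166
j=5: r + 4k = 1498.719545… → ⌈·⌉ = 1499
j=6: r + 5k = 1832.083181… → ⌈·⌉ = 1833
j=7: r + 6k = 2165.446818… → ⌈·⌉ = 2166
j=8: r + 7k = 2498.810454… → ⌈·⌉ = 2499
j=9: r + 8k = 2832.174090… → ⌈·⌉ = 2833
j=10: r + 9k = 3165.537727… → ⌈·⌉ = 3166
j=11: r + 10k = 3498.901363… → ⌈·⌉ = 3499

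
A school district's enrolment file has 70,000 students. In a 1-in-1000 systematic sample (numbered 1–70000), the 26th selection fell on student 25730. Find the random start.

k = 1000
r = 25730 − (26−1)×1000 = 25730 − 25000 = 730

730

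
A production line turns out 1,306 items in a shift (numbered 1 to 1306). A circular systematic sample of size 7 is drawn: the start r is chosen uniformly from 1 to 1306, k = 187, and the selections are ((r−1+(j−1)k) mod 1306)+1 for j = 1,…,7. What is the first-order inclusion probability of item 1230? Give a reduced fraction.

For each position j, as r ranges over 1…1306 the j-th selection hits every item exactly once, so item 1230 is selected for exactly 7 of the 1306 starts.
Inclusion probability = 7/1306.

7/1306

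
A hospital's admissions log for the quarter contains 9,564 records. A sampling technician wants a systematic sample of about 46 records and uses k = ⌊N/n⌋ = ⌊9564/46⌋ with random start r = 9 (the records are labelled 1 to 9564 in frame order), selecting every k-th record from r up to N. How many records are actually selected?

k = ⌊9564/46⌋ = 207
Achieved size = ⌊(9564 − 9)/207⌋ + 1 = ⌊9555/207⌋ + 1 = 46 + 1 = 47
(last selection: 9 + 46×207 = 9531 ≤ 9564; next would be 9738 > 9564)

47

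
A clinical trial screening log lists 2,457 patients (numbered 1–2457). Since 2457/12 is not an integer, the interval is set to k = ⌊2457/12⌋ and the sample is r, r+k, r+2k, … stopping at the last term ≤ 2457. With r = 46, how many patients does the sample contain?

12

k = ⌊2457/12⌋ = 204
Achieved size = ⌊(2457 − 46)/204⌋ + 1 = ⌊2411/204⌋ + 1 = 11 + 1 = 12
(last selection: 46 + 11×204 = 2290 ≤ 2457; next would be 2494 > 2457)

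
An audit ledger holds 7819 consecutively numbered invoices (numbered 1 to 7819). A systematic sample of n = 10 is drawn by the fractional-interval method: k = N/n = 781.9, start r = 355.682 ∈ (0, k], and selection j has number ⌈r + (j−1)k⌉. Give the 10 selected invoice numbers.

356, 1138, 1920, 2702, 3484, 4266, 5048, 5829, 6611, 7393

j=1: r + 0k = 355.682 → ⌈·⌉ = 356
j=2: r + 1k = 1137.582 → ⌈·⌉ = 1138
j=3: r + 2k = 1919.482 → ⌈·⌉ = 1920
j=4: r + 3k = 2701.382 → ⌈·⌉ = 2702
j=5: r + 4k = 3483.282 → ⌈·⌉ = 3484
j=6: r + 5k = 4265.182 → ⌈·⌉ = 4266
j=7: r + 6k = 5047.082 → ⌈·⌉ = 5048
j=8: r + 7k = 5828.982 → ⌈·⌉ = 5829
j=9: r + 8k = 6610.882 → ⌈·⌉ = 6611
j=10: r + 9k = 7392.782 → ⌈·⌉ = 7393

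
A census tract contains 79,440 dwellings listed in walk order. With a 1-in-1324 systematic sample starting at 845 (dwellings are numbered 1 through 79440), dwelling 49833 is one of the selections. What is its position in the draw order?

k = 1324
position = (49833 − 845)/1324 + 1 = 48988/1324 + 1 = 37 + 1 = 38

38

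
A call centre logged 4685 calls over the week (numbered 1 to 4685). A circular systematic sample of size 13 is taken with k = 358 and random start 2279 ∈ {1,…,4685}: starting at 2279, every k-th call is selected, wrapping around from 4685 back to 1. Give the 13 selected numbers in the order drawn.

Selection 1: 2279
Selection 2: 2279 + 358 = 2637
Selection 3: 2637 + 358 = 2995
Selection 4: 2995 + 358 = 3353
Selection 5: 3353 + 358 = 3711
Selection 6: 3711 + 358 = 4069
Selection 7: 4069 + 358 = 4427
Selection 8: 4427 + 358 = 4785 → 4785 − 4685 = 100
Selection 9: 100 + 358 = 458
Selection 10: 458 + 358 = 816
Selection 11: 816 + 358 = 1174
Selection 12: 1174 + 358 = 1532
Selection 13: 1532 + 358 = 1890

2279, 2637, 2995, 3353, 3711, 4069, 4427, 100, 458, 816, 1174, 1532, 1890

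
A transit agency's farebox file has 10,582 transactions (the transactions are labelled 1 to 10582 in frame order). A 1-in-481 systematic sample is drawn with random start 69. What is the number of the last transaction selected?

k = 481
22nd selection = r + (22−1)·k = 69 + 21×481 = 69 + 10101 = 10170

10170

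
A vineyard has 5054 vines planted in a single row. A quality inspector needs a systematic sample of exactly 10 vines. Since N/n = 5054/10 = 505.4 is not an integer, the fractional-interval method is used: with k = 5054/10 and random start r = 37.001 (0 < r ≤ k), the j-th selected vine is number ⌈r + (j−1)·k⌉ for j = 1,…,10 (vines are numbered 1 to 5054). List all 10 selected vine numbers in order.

j=1: r + 0k = 37.001 → ⌈·⌉ = 38
j=2: r + 1k = 542.401 → ⌈·⌉ = 543
j=3: r + 2k = 1047.801 → ⌈·⌉ = 1048
j=4: r + 3k = 1553.201 → ⌈·⌉ = 1554
j=5: r + 4k = 2058.601 → ⌈·⌉ = 2059
j=6: r + 5k = 2564.001 → ⌈·⌉ = 2565
j=7: r + 6k = 3069.401 → ⌈·⌉ = 3070
j=8: r + 7k = 3574.801 → ⌈·⌉ = 3575
j=9: r + 8k = 4080.201 → ⌈·⌉ = 4081
j=10: r + 9k = 4585.601 → ⌈·⌉ = 4586

38, 543, 1048, 1554, 2059, 2565, 3070, 3575, 4081, 4586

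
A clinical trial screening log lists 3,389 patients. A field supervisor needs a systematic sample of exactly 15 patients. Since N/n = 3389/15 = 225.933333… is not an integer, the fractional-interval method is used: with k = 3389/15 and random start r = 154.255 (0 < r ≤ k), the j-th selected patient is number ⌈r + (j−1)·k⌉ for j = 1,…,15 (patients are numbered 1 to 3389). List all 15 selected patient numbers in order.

155, 381, 607, 833, 1058, 1284, 1510, 1736, 1962, 2188, 2414, 2640, 2866, 3092, 3318

j=1: r + 0k = 154.255 → ⌈·⌉ = 155
j=2: r + 1k = 380.188333… → ⌈·⌉ = 381
j=3: r + 2k = 606.121666… → ⌈·⌉ = 607
j=4: r + 3k = 832.055 → ⌈·⌉ = 833
j=5: r + 4k = 1057.988333… → ⌈·⌉ = 1058
j=6: r + 5k = 1283.921666… → ⌈·⌉ = 1284
j=7: r + 6k = 1509.855 → ⌈·⌉ = 1510
j=8: r + 7k = 1735.788333… → ⌈·⌉ = 1736
j=9: r + 8k = 1961.721666… → ⌈·⌉ = 1962
j=10: r + 9k = 2187.655 → ⌈·⌉ = 2188
j=11: r + 10k = 2413.588333… → ⌈·⌉ = 2414
j=12: r + 11k = 2639.521666… → ⌈·⌉ = 2640
j=13: r + 12k = 2865.455 → ⌈·⌉ = 2866
j=14: r + 13k = 3091.388333… → ⌈·⌉ = 3092
j=15: r + 14k = 3317.321666… → ⌈·⌉ = 3318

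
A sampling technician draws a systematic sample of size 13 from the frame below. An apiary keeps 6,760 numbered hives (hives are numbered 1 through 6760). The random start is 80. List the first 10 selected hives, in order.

80, 600, 1120, 1640, 2160, 2680, 3200, 3720, 4240, 4760

k = N/n = 6760/13 = 520
hive 1: 80
hive 2: 80 + 520 = 600
hive 3: 600 + 520 = 1120
hive 4: 1120 + 520 = 1640
hive 5: 1640 + 520 = 2160
hive 6: 2160 + 520 = 2680
hive 7: 2680 + 520 = 3200
hive 8: 3200 + 520 = 3720
hive 9: 3720 + 520 = 4240
hive 10: 4240 + 520 = 4760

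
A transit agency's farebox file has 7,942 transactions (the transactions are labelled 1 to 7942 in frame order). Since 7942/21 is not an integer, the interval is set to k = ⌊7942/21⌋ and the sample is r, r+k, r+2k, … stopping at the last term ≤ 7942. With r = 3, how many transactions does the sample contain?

k = ⌊7942/21⌋ = 378
Achieved size = ⌊(7942 − 3)/378⌋ + 1 = ⌊7939/378⌋ + 1 = 21 + 1 = 22
(last selection: 3 + 21×378 = 7941 ≤ 7942; next would be 8319 > 7942)

22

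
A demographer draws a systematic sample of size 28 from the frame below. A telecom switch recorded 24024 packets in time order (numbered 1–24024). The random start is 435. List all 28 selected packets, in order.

435, 1293, 2151, 3009, 3867, 4725, 5583, 6441, 7299, 8157, 9015, 9873, 10731, 11589, 12447, 13305, 14163, 15021, 15879, 16737, 17595, 18453, 19311, 20169, 21027, 21885, 22743, 23601

k = N/n = 24024/28 = 858
packet 1: 435
packet 2: 435 + 858 = 1293
packet 3: 1293 + 858 = 2151
packet 4: 2151 + 858 = 3009
packet 5: 3009 + 858 = 3867
packet 6: 3867 + 858 = 4725
packet 7: 4725 + 858 = 5583
packet 8: 5583 + 858 = 6441
packet 9: 6441 + 858 = 7299
packet 10: 7299 + 858 = 8157
packet 11: 8157 + 858 = 9015
packet 12: 9015 + 858 = 9873
packet 13: 9873 + 858 = 10731
packet 14: 10731 + 858 = 11589
packet 15: 11589 + 858 = 12447
packet 16: 12447 + 858 = 13305
packet 17: 13305 + 858 = 14163
packet 18: 14163 + 858 = 15021
packet 19: 15021 + 858 = 15879
packet 20: 15879 + 858 = 16737
packet 21: 16737 + 858 = 17595
packet 22: 17595 + 858 = 18453
packet 23: 18453 + 858 = 19311
packet 24: 19311 + 858 = 20169
packet 25: 20169 + 858 = 21027
packet 26: 21027 + 858 = 21885
packet 27: 21885 + 858 = 22743
packet 28: 22743 + 858 = 23601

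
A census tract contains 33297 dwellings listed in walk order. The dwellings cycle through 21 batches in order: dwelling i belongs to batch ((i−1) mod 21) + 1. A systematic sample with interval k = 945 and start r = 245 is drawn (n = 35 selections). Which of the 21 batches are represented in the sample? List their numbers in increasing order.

14

Consecutive selections differ by k = 945, so their batch numbers differ by 945 mod 21 = 0.
gcd(945, 21) = 21, so the sample visits 21/21 = 1 distinct residues mod 21.
Start 245 is batch 14; the batches hit are 14.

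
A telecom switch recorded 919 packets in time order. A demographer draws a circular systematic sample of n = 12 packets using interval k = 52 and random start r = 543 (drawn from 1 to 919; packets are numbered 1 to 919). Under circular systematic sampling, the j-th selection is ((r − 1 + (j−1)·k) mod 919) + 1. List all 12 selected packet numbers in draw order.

543, 595, 647, 699, 751, 803, 855, 907, 40, 92, 144, 196

Selection 1: 543
Selection 2: 543 + 52 = 595
Selection 3: 595 + 52 = 647
Selection 4: 647 + 52 = 699
Selection 5: 699 + 52 = 751
Selection 6: 751 + 52 = 803
Selection 7: 803 + 52 = 855
Selection 8: 855 + 52 = 907
Selection 9: 907 + 52 = 959 → 959 − 919 = 40
Selection 10: 40 + 52 = 92
Selection 11: 92 + 52 = 144
Selection 12: 144 + 52 = 196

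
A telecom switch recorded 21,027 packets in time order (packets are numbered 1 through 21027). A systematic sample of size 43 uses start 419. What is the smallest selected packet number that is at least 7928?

k = 21027/43 = 489
Steps past start: ⌈(7928 − 419)/489⌉ = ⌈7509/489⌉ = 16
Selected packet: 419 + 16×489 = 8243

8243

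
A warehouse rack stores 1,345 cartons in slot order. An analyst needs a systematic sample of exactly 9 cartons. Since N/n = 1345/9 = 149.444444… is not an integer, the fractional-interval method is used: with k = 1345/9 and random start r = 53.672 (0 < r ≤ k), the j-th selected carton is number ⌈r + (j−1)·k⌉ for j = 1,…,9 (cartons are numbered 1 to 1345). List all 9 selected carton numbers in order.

j=1: r + 0k = 53.672 → ⌈·⌉ = 54
j=2: r + 1k = 203.116444… → ⌈·⌉ = 204
j=3: r + 2k = 352.560888… → ⌈·⌉ = 353
j=4: r + 3k = 502.005333… → ⌈·⌉ = 503
j=5: r + 4k = 651.449777… → ⌈·⌉ = 652
j=6: r + 5k = 800.894222… → ⌈·⌉ = 801
j=7: r + 6k = 950.338666… → ⌈·⌉ = 951
j=8: r + 7k = 1099.783111… → ⌈·⌉ = 1100
j=9: r + 8k = 1249.227555… → ⌈·⌉ = 1250

54, 204, 353, 503, 652, 801, 951, 1100, 1250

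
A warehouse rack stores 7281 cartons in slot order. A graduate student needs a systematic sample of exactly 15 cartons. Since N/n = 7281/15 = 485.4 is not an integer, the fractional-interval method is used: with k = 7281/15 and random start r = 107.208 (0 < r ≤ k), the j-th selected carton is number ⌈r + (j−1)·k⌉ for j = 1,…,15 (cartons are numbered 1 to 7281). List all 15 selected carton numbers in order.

j=1: r + 0k = 107.208 → ⌈·⌉ = 108
j=2: r + 1k = 592.608 → ⌈·⌉ = 593
j=3: r + 2k = 1078.008 → ⌈·⌉ = 1079
j=4: r + 3k = 1563.408 → ⌈·⌉ = 1564
j=5: r + 4k = 2048.808 → ⌈·⌉ = 2049
j=6: r + 5k = 2534.208 → ⌈·⌉ = 2535
j=7: r + 6k = 3019.608 → ⌈·⌉ = 3020
j=8: r + 7k = 3505.008 → ⌈·⌉ = 3506
j=9: r + 8k = 3990.408 → ⌈·⌉ = 3991
j=10: r + 9k = 4475.808 → ⌈·⌉ = 4476
j=11: r + 10k = 4961.208 → ⌈·⌉ = 4962
j=12: r + 11k = 5446.608 → ⌈·⌉ = 5447
j=13: r + 12k = 5932.008 → ⌈·⌉ = 5933
j=14: r + 13k = 6417.408 → ⌈·⌉ = 6418
j=15: r + 14k = 6902.808 → ⌈·⌉ = 6903

108, 593, 1079, 1564, 2049, 2535, 3020, 3506, 3991, 4476, 4962, 5447, 5933, 6418, 6903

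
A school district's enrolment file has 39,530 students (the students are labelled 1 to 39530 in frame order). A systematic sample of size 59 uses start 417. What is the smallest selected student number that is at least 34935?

k = 39530/59 = 670
Steps past start: ⌈(34935 − 417)/670⌉ = ⌈34518/670⌉ = 52
Selected student: 417 + 52×670 = 35257

35257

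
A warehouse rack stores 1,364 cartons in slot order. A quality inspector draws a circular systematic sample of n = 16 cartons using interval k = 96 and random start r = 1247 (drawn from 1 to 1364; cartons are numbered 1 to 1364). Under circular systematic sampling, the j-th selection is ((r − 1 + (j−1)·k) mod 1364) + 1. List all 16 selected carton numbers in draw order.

1247, 1343, 75, 171, 267, 363, 459, 555, 651, 747, 843, 939, 1035, 1131, 1227, 1323

Selection 1: 1247
Selection 2: 1247 + 96 = 1343
Selection 3: 1343 + 96 = 1439 → 1439 − 1364 = 75
Selection 4: 75 + 96 = 171
Selection 5: 171 + 96 = 267
Selection 6: 267 + 96 = 363
Selection 7: 363 + 96 = 459
Selection 8: 459 + 96 = 555
Selection 9: 555 + 96 = 651
Selection 10: 651 + 96 = 747
Selection 11: 747 + 96 = 843
Selection 12: 843 + 96 = 939
Selection 13: 939 + 96 = 1035
Selection 14: 1035 + 96 = 1131
Selection 15: 1131 + 96 = 1227
Selection 16: 1227 + 96 = 1323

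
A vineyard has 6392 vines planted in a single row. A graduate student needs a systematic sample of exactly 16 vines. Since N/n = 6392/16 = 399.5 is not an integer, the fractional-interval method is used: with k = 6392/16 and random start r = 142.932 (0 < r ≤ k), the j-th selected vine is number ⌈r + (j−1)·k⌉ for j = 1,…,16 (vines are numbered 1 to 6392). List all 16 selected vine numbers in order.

j=1: r + 0k = 142.932 → ⌈·⌉ = 143
j=2: r + 1k = 542.432 → ⌈·⌉ = 543
j=3: r + 2k = 941.932 → ⌈·⌉ = 942
j=4: r + 3k = 1341.432 → ⌈·⌉ = 1342
j=5: r + 4k = 1740.932 → ⌈·⌉ = 1741
j=6: r + 5k = 2140.432 → ⌈·⌉ = 2141
j=7: r + 6k = 2539.932 → ⌈·⌉ = 2540
j=8: r + 7k = 2939.432 → ⌈·⌉ = 2940
j=9: r + 8k = 3338.932 → ⌈·⌉ = 3339
j=10: r + 9k = 3738.432 → ⌈·⌉ = 3739
j=11: r + 10k = 4137.932 → ⌈·⌉ = 4138
j=12: r + 11k = 4537.432 → ⌈·⌉ = 4538
j=13: r + 12k = 4936.932 → ⌈·⌉ = 4937
j=14: r + 13k = 5336.432 → ⌈·⌉ = 5337
j=15: r + 14k = 5735.932 → ⌈·⌉ = 5736
j=16: r + 15k = 6135.432 → ⌈·⌉ = 6136

143, 543, 942, 1342, 1741, 2141, 2540, 2940, 3339, 3739, 4138, 4538, 4937, 5337, 5736, 6136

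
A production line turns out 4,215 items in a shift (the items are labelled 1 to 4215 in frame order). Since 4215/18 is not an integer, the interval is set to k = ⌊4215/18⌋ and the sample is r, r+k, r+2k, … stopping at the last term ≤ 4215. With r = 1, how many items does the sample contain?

19

k = ⌊4215/18⌋ = 234
Achieved size = ⌊(4215 − 1)/234⌋ + 1 = ⌊4214/234⌋ + 1 = 18 + 1 = 19
(last selection: 1 + 18×234 = 4213 ≤ 4215; next would be 4447 > 4215)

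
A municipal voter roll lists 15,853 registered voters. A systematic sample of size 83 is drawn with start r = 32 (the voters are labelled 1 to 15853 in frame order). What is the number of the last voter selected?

k = 15853/83 = 191
83rd selection = r + (83−1)·k = 32 + 82×191 = 32 + 15662 = 15694

15694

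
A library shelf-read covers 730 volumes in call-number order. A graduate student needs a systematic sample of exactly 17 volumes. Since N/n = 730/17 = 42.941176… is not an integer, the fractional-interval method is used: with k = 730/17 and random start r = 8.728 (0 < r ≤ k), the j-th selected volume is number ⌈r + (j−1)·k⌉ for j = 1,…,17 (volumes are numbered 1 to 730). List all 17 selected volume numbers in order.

9, 52, 95, 138, 181, 224, 267, 310, 353, 396, 439, 482, 525, 567, 610, 653, 696

j=1: r + 0k = 8.728 → ⌈·⌉ = 9
j=2: r + 1k = 51.669176… → ⌈·⌉ = 52
j=3: r + 2k = 94.610352… → ⌈·⌉ = 95
j=4: r + 3k = 137.551529… → ⌈·⌉ = 138
j=5: r + 4k = 180.492705… → ⌈·⌉ = 181
j=6: r + 5k = 223.433882… → ⌈·⌉ = 224
j=7: r + 6k = 266.375058… → ⌈·⌉ = 267
j=8: r + 7k = 309.316235… → ⌈·⌉ = 310
j=9: r + 8k = 352.257411… → ⌈·⌉ = 353
j=10: r + 9k = 395.198588… → ⌈·⌉ = 396
j=11: r + 10k = 438.139764… → ⌈·⌉ = 439
j=12: r + 11k = 481.080941… → ⌈·⌉ = 482
j=13: r + 12k = 524.022117… → ⌈·⌉ = 525
j=14: r + 13k = 566.963294… → ⌈·⌉ = 567
j=15: r + 14k = 609.904470… → ⌈·⌉ = 610
j=16: r + 15k = 652.845647… → ⌈·⌉ = 653
j=17: r + 16k = 695.786823… → ⌈·⌉ = 696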